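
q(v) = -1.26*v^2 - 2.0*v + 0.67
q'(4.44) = -13.19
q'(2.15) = -7.42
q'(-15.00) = 35.80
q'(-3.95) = 7.95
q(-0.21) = 1.03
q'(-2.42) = 4.10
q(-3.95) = -11.09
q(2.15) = -9.45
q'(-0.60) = -0.49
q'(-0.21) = -1.47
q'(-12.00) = 28.24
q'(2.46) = -8.20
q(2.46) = -11.88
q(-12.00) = -156.77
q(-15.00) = -252.83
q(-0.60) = 1.42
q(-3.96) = -11.17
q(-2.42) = -1.87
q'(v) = -2.52*v - 2.0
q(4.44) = -33.05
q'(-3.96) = 7.98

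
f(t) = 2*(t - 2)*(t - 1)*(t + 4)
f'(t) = 2*(t - 2)*(t - 1) + 2*(t - 2)*(t + 4) + 2*(t - 1)*(t + 4) = 6*t^2 + 4*t - 20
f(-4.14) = -8.84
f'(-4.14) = 66.28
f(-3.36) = 29.91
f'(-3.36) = 34.30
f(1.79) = -1.92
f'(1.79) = 6.38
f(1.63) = -2.62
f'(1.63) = 2.46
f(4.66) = 168.62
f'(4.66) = 128.93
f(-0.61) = 28.49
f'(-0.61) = -20.21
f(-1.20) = 39.42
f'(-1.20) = -16.16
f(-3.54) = 23.14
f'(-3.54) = 41.03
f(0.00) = 16.00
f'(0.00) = -20.00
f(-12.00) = -2912.00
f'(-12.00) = 796.00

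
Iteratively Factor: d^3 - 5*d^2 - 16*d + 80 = (d + 4)*(d^2 - 9*d + 20) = (d - 5)*(d + 4)*(d - 4)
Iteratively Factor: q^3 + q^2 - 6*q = (q - 2)*(q^2 + 3*q) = (q - 2)*(q + 3)*(q)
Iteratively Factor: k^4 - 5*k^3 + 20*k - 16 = (k - 1)*(k^3 - 4*k^2 - 4*k + 16) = (k - 2)*(k - 1)*(k^2 - 2*k - 8) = (k - 4)*(k - 2)*(k - 1)*(k + 2)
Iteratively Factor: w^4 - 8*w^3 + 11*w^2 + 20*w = (w - 5)*(w^3 - 3*w^2 - 4*w) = w*(w - 5)*(w^2 - 3*w - 4) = w*(w - 5)*(w + 1)*(w - 4)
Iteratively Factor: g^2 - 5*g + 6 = (g - 2)*(g - 3)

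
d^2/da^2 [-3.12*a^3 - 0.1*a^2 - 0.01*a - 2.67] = -18.72*a - 0.2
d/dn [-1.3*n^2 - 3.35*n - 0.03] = -2.6*n - 3.35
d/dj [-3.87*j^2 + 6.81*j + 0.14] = 6.81 - 7.74*j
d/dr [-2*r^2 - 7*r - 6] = -4*r - 7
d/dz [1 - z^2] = -2*z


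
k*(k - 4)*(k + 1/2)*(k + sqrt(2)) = k^4 - 7*k^3/2 + sqrt(2)*k^3 - 7*sqrt(2)*k^2/2 - 2*k^2 - 2*sqrt(2)*k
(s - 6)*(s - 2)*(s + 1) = s^3 - 7*s^2 + 4*s + 12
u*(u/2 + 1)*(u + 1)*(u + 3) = u^4/2 + 3*u^3 + 11*u^2/2 + 3*u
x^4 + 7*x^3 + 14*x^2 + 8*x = x*(x + 1)*(x + 2)*(x + 4)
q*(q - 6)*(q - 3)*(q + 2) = q^4 - 7*q^3 + 36*q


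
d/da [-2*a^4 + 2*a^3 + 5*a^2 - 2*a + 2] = -8*a^3 + 6*a^2 + 10*a - 2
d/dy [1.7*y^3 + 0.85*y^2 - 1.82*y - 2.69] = 5.1*y^2 + 1.7*y - 1.82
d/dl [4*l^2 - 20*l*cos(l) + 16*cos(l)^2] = 20*l*sin(l) + 8*l - 16*sin(2*l) - 20*cos(l)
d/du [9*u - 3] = 9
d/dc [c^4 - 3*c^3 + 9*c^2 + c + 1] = 4*c^3 - 9*c^2 + 18*c + 1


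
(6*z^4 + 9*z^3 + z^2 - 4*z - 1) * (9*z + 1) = 54*z^5 + 87*z^4 + 18*z^3 - 35*z^2 - 13*z - 1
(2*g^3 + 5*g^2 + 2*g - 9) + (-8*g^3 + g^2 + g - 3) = -6*g^3 + 6*g^2 + 3*g - 12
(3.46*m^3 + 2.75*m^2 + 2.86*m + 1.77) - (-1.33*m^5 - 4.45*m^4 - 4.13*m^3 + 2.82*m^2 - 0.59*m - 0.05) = 1.33*m^5 + 4.45*m^4 + 7.59*m^3 - 0.0699999999999998*m^2 + 3.45*m + 1.82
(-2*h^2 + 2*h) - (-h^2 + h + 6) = -h^2 + h - 6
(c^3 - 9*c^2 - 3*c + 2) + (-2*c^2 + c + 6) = c^3 - 11*c^2 - 2*c + 8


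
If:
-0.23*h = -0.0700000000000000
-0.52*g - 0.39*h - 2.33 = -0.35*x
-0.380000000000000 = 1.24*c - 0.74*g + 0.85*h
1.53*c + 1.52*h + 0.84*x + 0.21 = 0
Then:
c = -2.11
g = -2.67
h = 0.30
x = 3.04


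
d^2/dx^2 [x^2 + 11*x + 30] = 2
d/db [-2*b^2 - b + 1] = -4*b - 1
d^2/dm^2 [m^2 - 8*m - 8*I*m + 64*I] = 2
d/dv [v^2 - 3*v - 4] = 2*v - 3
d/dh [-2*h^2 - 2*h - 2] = -4*h - 2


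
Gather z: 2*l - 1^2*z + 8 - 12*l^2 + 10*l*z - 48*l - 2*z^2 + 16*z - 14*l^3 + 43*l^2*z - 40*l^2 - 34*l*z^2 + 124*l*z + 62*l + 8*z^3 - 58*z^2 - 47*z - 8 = -14*l^3 - 52*l^2 + 16*l + 8*z^3 + z^2*(-34*l - 60) + z*(43*l^2 + 134*l - 32)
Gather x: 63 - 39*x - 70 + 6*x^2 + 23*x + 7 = 6*x^2 - 16*x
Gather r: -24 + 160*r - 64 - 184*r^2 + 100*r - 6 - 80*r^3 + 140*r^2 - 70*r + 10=-80*r^3 - 44*r^2 + 190*r - 84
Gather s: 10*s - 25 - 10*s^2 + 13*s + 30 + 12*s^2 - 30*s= 2*s^2 - 7*s + 5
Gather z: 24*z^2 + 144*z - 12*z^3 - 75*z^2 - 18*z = -12*z^3 - 51*z^2 + 126*z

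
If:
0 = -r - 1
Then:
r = -1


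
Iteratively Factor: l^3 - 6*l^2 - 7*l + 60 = (l + 3)*(l^2 - 9*l + 20) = (l - 4)*(l + 3)*(l - 5)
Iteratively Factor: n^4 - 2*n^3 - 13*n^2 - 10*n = (n - 5)*(n^3 + 3*n^2 + 2*n) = (n - 5)*(n + 2)*(n^2 + n) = n*(n - 5)*(n + 2)*(n + 1)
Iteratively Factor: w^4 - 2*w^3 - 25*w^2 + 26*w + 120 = (w - 3)*(w^3 + w^2 - 22*w - 40) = (w - 3)*(w + 2)*(w^2 - w - 20) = (w - 3)*(w + 2)*(w + 4)*(w - 5)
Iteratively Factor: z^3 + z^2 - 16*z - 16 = (z - 4)*(z^2 + 5*z + 4) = (z - 4)*(z + 4)*(z + 1)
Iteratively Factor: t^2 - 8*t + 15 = (t - 3)*(t - 5)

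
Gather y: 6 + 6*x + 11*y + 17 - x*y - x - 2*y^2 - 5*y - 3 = 5*x - 2*y^2 + y*(6 - x) + 20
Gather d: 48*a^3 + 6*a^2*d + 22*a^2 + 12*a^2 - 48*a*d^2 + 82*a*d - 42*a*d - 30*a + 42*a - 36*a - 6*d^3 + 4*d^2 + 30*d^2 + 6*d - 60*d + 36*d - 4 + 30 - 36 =48*a^3 + 34*a^2 - 24*a - 6*d^3 + d^2*(34 - 48*a) + d*(6*a^2 + 40*a - 18) - 10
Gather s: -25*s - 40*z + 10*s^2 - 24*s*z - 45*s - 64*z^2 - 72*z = 10*s^2 + s*(-24*z - 70) - 64*z^2 - 112*z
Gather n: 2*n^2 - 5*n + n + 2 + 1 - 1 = 2*n^2 - 4*n + 2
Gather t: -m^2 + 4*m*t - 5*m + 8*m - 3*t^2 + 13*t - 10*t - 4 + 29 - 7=-m^2 + 3*m - 3*t^2 + t*(4*m + 3) + 18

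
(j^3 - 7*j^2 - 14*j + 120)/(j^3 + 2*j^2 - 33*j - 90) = (j^2 - j - 20)/(j^2 + 8*j + 15)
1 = 1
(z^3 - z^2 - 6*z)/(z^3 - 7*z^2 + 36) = z/(z - 6)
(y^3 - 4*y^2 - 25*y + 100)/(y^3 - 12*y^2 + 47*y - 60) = (y + 5)/(y - 3)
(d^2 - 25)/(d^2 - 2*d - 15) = (d + 5)/(d + 3)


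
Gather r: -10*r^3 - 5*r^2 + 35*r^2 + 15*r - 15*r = -10*r^3 + 30*r^2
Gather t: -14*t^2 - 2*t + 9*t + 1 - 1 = -14*t^2 + 7*t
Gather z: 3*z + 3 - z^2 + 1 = -z^2 + 3*z + 4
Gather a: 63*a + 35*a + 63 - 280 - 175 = 98*a - 392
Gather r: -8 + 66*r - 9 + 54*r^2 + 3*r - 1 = 54*r^2 + 69*r - 18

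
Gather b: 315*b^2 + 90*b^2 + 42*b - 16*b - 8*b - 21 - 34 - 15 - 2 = 405*b^2 + 18*b - 72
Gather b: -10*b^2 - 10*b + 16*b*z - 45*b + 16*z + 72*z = -10*b^2 + b*(16*z - 55) + 88*z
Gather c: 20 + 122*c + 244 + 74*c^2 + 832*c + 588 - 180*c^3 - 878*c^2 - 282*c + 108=-180*c^3 - 804*c^2 + 672*c + 960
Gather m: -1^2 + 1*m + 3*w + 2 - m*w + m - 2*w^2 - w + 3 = m*(2 - w) - 2*w^2 + 2*w + 4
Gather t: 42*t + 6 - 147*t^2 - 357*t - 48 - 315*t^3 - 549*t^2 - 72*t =-315*t^3 - 696*t^2 - 387*t - 42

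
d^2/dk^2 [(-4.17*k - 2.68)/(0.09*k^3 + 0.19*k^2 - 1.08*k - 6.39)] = (-0.202662*k^5 - 0.688338*k^4 - 1.84497*k^3 - 27.795516*k^2 - 36.324774*k + 44.796528)/(0.000729*k^9 + 0.004617*k^8 - 0.016497*k^7 - 0.259226*k^6 - 0.45765*k^5 + 3.699459*k^4 + 17.632323*k^3 + 0.914408999999996*k^2 - 132.296004*k - 260.917119)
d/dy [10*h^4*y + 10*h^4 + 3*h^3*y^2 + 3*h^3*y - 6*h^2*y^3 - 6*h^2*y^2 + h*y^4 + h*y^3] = h*(10*h^3 + 6*h^2*y + 3*h^2 - 18*h*y^2 - 12*h*y + 4*y^3 + 3*y^2)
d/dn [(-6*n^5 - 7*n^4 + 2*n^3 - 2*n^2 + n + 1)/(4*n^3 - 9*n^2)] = (-48*n^6 + 134*n^5 + 126*n^4 - 10*n^3 - 8*n^2 - 3*n + 18)/(n^3*(16*n^2 - 72*n + 81))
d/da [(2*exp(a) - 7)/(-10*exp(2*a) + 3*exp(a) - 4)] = (20*exp(2*a) - 140*exp(a) + 13)*exp(a)/(100*exp(4*a) - 60*exp(3*a) + 89*exp(2*a) - 24*exp(a) + 16)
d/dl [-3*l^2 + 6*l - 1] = 6 - 6*l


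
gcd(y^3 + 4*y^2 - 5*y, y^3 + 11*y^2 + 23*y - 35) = y^2 + 4*y - 5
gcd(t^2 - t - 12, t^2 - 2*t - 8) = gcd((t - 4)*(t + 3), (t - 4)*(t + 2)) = t - 4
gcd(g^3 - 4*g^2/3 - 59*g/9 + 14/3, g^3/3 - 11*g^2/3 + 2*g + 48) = 1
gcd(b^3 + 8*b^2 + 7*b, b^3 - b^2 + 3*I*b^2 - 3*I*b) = b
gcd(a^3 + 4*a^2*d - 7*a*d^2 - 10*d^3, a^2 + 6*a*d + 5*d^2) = a^2 + 6*a*d + 5*d^2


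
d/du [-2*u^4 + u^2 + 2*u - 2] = -8*u^3 + 2*u + 2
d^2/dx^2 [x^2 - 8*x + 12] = 2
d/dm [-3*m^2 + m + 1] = 1 - 6*m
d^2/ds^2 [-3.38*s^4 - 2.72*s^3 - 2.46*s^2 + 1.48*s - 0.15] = -40.56*s^2 - 16.32*s - 4.92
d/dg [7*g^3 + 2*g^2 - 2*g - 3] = 21*g^2 + 4*g - 2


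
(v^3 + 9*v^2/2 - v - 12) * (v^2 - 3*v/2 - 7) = v^5 + 3*v^4 - 59*v^3/4 - 42*v^2 + 25*v + 84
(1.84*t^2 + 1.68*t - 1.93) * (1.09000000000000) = 2.0056*t^2 + 1.8312*t - 2.1037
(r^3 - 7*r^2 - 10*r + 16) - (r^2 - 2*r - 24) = r^3 - 8*r^2 - 8*r + 40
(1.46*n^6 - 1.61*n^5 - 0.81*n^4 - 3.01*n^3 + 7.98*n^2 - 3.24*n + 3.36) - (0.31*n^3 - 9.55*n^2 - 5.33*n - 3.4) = 1.46*n^6 - 1.61*n^5 - 0.81*n^4 - 3.32*n^3 + 17.53*n^2 + 2.09*n + 6.76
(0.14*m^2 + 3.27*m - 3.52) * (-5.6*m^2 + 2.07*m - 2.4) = -0.784*m^4 - 18.0222*m^3 + 26.1449*m^2 - 15.1344*m + 8.448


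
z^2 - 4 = (z - 2)*(z + 2)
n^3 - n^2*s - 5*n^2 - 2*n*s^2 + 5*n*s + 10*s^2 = (n - 5)*(n - 2*s)*(n + s)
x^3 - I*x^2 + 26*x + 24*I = (x - 6*I)*(x + I)*(x + 4*I)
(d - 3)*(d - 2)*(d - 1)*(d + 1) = d^4 - 5*d^3 + 5*d^2 + 5*d - 6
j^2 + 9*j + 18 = (j + 3)*(j + 6)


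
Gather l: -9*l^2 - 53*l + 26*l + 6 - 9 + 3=-9*l^2 - 27*l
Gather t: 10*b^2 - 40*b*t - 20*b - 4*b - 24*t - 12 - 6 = 10*b^2 - 24*b + t*(-40*b - 24) - 18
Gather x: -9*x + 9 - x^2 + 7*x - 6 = -x^2 - 2*x + 3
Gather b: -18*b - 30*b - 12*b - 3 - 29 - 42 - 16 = -60*b - 90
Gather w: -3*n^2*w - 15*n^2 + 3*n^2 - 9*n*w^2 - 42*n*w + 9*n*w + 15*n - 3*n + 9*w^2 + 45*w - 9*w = -12*n^2 + 12*n + w^2*(9 - 9*n) + w*(-3*n^2 - 33*n + 36)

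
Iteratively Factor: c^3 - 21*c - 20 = (c - 5)*(c^2 + 5*c + 4) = (c - 5)*(c + 1)*(c + 4)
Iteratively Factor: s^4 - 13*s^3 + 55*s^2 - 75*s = (s - 3)*(s^3 - 10*s^2 + 25*s) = (s - 5)*(s - 3)*(s^2 - 5*s) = (s - 5)^2*(s - 3)*(s)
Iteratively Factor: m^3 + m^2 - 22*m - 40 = (m + 2)*(m^2 - m - 20) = (m - 5)*(m + 2)*(m + 4)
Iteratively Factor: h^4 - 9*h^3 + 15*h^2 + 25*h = (h - 5)*(h^3 - 4*h^2 - 5*h) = (h - 5)^2*(h^2 + h) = h*(h - 5)^2*(h + 1)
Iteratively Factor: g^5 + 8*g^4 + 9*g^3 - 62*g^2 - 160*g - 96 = (g + 2)*(g^4 + 6*g^3 - 3*g^2 - 56*g - 48) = (g + 2)*(g + 4)*(g^3 + 2*g^2 - 11*g - 12) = (g + 2)*(g + 4)^2*(g^2 - 2*g - 3) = (g - 3)*(g + 2)*(g + 4)^2*(g + 1)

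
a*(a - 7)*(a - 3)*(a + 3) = a^4 - 7*a^3 - 9*a^2 + 63*a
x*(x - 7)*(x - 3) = x^3 - 10*x^2 + 21*x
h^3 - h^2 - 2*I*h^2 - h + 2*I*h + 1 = (h - 1)*(h - I)^2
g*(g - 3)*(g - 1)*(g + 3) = g^4 - g^3 - 9*g^2 + 9*g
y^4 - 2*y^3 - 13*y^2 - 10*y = y*(y - 5)*(y + 1)*(y + 2)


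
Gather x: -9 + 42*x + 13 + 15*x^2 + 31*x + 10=15*x^2 + 73*x + 14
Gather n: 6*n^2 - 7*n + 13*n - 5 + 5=6*n^2 + 6*n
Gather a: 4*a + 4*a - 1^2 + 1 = 8*a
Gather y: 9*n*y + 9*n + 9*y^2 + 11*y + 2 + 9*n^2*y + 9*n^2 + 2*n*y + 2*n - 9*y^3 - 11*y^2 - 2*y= 9*n^2 + 11*n - 9*y^3 - 2*y^2 + y*(9*n^2 + 11*n + 9) + 2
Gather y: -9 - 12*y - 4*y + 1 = -16*y - 8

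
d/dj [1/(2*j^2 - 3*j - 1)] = (3 - 4*j)/(-2*j^2 + 3*j + 1)^2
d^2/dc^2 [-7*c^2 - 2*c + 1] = -14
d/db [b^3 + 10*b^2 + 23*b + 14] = 3*b^2 + 20*b + 23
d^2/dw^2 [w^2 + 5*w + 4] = 2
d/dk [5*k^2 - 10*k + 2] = 10*k - 10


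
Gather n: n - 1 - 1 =n - 2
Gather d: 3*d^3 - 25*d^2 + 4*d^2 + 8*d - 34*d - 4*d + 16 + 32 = 3*d^3 - 21*d^2 - 30*d + 48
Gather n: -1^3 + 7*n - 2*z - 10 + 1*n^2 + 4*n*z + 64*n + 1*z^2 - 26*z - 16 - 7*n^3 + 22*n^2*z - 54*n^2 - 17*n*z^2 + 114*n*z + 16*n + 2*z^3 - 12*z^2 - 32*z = -7*n^3 + n^2*(22*z - 53) + n*(-17*z^2 + 118*z + 87) + 2*z^3 - 11*z^2 - 60*z - 27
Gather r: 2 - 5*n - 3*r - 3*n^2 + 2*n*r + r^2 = -3*n^2 - 5*n + r^2 + r*(2*n - 3) + 2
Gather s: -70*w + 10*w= -60*w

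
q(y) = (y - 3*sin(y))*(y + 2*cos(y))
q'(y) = (1 - 2*sin(y))*(y - 3*sin(y)) + (1 - 3*cos(y))*(y + 2*cos(y))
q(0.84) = -3.03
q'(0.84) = -1.50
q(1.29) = -2.94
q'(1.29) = 1.78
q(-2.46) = 2.29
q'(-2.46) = -14.65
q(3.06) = 3.00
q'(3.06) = 6.61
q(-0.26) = 0.86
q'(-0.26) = -2.40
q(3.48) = 7.13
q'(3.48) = 13.55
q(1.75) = -1.67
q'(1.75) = 3.30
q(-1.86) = -2.47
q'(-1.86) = -1.55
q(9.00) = 55.73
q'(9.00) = 28.16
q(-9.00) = 84.02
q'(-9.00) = -54.57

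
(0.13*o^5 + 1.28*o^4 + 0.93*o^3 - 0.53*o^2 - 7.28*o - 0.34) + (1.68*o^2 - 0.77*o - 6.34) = 0.13*o^5 + 1.28*o^4 + 0.93*o^3 + 1.15*o^2 - 8.05*o - 6.68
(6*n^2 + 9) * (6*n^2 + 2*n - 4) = 36*n^4 + 12*n^3 + 30*n^2 + 18*n - 36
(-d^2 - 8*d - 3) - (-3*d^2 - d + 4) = 2*d^2 - 7*d - 7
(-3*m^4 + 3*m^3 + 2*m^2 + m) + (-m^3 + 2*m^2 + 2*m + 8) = -3*m^4 + 2*m^3 + 4*m^2 + 3*m + 8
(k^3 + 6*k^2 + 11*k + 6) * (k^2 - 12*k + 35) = k^5 - 6*k^4 - 26*k^3 + 84*k^2 + 313*k + 210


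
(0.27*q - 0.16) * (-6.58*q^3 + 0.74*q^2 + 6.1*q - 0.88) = -1.7766*q^4 + 1.2526*q^3 + 1.5286*q^2 - 1.2136*q + 0.1408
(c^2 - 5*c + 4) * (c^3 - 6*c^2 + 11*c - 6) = c^5 - 11*c^4 + 45*c^3 - 85*c^2 + 74*c - 24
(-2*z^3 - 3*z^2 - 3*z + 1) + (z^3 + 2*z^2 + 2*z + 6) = -z^3 - z^2 - z + 7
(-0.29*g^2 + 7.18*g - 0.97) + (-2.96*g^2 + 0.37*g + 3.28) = -3.25*g^2 + 7.55*g + 2.31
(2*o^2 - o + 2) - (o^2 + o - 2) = o^2 - 2*o + 4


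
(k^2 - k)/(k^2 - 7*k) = (k - 1)/(k - 7)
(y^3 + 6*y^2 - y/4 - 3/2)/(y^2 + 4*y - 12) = (y^2 - 1/4)/(y - 2)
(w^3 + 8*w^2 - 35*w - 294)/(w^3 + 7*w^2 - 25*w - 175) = (w^2 + w - 42)/(w^2 - 25)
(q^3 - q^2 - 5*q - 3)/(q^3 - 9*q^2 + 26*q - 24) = (q^2 + 2*q + 1)/(q^2 - 6*q + 8)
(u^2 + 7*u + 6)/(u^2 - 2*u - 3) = (u + 6)/(u - 3)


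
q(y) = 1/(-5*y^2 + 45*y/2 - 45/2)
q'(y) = (10*y - 45/2)/(-5*y^2 + 45*y/2 - 45/2)^2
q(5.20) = -0.02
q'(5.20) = 0.02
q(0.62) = -0.10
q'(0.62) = -0.15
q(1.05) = -0.23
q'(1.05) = -0.62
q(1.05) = -0.23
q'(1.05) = -0.62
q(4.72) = -0.04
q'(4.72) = 0.03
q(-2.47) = -0.01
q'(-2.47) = -0.00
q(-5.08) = -0.00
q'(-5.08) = -0.00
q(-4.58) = -0.00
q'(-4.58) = -0.00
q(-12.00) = 0.00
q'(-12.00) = 0.00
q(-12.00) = 0.00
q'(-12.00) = 0.00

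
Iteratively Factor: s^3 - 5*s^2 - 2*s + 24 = (s + 2)*(s^2 - 7*s + 12) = (s - 4)*(s + 2)*(s - 3)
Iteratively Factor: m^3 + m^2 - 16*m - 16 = (m - 4)*(m^2 + 5*m + 4) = (m - 4)*(m + 1)*(m + 4)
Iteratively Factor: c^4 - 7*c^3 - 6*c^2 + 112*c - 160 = (c + 4)*(c^3 - 11*c^2 + 38*c - 40) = (c - 4)*(c + 4)*(c^2 - 7*c + 10) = (c - 5)*(c - 4)*(c + 4)*(c - 2)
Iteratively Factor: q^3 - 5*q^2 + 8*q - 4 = (q - 1)*(q^2 - 4*q + 4) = (q - 2)*(q - 1)*(q - 2)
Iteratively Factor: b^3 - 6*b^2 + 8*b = (b - 4)*(b^2 - 2*b) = b*(b - 4)*(b - 2)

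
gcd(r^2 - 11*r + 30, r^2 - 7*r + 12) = 1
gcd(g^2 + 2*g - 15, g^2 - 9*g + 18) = g - 3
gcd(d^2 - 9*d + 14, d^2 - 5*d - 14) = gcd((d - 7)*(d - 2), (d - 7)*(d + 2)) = d - 7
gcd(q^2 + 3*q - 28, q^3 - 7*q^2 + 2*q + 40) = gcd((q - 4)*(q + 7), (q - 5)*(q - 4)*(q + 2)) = q - 4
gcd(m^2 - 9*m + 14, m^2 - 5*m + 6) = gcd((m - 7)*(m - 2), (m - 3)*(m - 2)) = m - 2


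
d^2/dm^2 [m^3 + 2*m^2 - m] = 6*m + 4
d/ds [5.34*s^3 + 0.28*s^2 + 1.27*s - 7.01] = 16.02*s^2 + 0.56*s + 1.27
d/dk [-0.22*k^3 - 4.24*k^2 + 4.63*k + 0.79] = -0.66*k^2 - 8.48*k + 4.63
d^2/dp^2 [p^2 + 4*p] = 2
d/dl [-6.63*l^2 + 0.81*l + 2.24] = 0.81 - 13.26*l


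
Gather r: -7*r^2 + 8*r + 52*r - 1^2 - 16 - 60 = -7*r^2 + 60*r - 77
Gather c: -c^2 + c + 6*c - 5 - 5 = -c^2 + 7*c - 10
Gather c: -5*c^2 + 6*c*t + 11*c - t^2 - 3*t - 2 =-5*c^2 + c*(6*t + 11) - t^2 - 3*t - 2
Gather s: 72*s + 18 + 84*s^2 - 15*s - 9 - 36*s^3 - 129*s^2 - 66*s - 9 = -36*s^3 - 45*s^2 - 9*s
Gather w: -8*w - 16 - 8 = -8*w - 24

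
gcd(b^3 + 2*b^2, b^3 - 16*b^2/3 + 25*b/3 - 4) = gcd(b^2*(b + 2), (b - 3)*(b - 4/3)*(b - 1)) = 1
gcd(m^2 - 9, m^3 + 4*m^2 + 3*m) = m + 3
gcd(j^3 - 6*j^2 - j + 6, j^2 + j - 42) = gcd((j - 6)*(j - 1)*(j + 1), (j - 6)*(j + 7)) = j - 6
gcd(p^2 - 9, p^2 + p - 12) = p - 3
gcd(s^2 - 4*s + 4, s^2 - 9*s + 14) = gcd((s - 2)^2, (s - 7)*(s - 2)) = s - 2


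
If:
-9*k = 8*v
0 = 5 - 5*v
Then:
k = -8/9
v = 1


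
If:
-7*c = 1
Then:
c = -1/7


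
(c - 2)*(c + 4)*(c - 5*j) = c^3 - 5*c^2*j + 2*c^2 - 10*c*j - 8*c + 40*j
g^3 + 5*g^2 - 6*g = g*(g - 1)*(g + 6)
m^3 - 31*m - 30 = (m - 6)*(m + 1)*(m + 5)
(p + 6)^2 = p^2 + 12*p + 36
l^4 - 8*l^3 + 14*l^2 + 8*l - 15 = (l - 5)*(l - 3)*(l - 1)*(l + 1)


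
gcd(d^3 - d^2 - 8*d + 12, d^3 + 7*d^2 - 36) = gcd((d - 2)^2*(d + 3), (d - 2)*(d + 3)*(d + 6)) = d^2 + d - 6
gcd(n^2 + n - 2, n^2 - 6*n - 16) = n + 2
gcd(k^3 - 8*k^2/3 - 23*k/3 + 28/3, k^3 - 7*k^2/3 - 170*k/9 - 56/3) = k + 7/3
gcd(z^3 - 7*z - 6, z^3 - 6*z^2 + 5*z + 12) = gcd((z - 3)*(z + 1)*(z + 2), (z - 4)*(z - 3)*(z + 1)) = z^2 - 2*z - 3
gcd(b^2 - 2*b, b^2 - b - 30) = 1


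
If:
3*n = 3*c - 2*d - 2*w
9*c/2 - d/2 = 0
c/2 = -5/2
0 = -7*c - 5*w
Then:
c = -5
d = -45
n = 61/3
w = 7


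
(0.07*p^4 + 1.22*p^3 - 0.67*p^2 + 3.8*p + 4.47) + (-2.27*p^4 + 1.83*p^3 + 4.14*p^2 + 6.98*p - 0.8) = -2.2*p^4 + 3.05*p^3 + 3.47*p^2 + 10.78*p + 3.67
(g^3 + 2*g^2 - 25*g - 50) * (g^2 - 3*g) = g^5 - g^4 - 31*g^3 + 25*g^2 + 150*g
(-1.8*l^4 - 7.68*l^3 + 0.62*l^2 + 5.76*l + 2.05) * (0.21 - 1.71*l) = 3.078*l^5 + 12.7548*l^4 - 2.673*l^3 - 9.7194*l^2 - 2.2959*l + 0.4305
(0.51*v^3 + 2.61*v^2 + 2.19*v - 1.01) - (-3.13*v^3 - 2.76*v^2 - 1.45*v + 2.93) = 3.64*v^3 + 5.37*v^2 + 3.64*v - 3.94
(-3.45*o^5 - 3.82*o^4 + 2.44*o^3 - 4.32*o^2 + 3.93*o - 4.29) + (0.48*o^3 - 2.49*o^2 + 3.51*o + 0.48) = -3.45*o^5 - 3.82*o^4 + 2.92*o^3 - 6.81*o^2 + 7.44*o - 3.81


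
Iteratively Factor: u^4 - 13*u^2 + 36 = (u - 2)*(u^3 + 2*u^2 - 9*u - 18) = (u - 2)*(u + 2)*(u^2 - 9) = (u - 2)*(u + 2)*(u + 3)*(u - 3)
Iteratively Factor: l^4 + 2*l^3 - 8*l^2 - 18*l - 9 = (l + 1)*(l^3 + l^2 - 9*l - 9) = (l + 1)^2*(l^2 - 9) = (l - 3)*(l + 1)^2*(l + 3)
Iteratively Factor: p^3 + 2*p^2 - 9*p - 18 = (p - 3)*(p^2 + 5*p + 6) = (p - 3)*(p + 2)*(p + 3)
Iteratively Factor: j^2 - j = (j)*(j - 1)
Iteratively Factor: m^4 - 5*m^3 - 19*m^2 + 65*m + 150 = (m - 5)*(m^3 - 19*m - 30) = (m - 5)*(m + 2)*(m^2 - 2*m - 15) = (m - 5)*(m + 2)*(m + 3)*(m - 5)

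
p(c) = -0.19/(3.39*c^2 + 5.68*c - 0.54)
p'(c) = -0.19*(-6.78*c - 5.68)/(3.39*c^2 + 5.68*c - 0.54)^2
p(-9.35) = -0.00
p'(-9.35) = -0.00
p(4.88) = -0.00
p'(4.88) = 0.00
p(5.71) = -0.00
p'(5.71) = 0.00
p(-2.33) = -0.04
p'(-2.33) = -0.09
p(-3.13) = -0.01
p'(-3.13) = -0.01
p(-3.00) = -0.01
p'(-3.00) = -0.02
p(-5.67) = -0.00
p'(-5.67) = -0.00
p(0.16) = -0.42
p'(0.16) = 6.19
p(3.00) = -0.00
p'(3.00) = 0.00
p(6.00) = -0.00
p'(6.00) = 0.00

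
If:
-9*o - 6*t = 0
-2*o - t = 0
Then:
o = 0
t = 0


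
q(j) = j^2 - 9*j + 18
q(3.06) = -0.18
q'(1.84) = -5.32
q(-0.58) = 23.56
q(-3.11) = 55.66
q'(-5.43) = -19.86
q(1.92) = 4.41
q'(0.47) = -8.06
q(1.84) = 4.83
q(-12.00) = 270.00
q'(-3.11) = -15.22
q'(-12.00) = -33.00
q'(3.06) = -2.88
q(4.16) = -2.13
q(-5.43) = 96.35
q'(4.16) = -0.68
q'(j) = 2*j - 9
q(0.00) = 18.00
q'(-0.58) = -10.16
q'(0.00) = -9.00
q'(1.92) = -5.16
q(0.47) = 13.99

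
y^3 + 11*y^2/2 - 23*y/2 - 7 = (y - 2)*(y + 1/2)*(y + 7)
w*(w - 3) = w^2 - 3*w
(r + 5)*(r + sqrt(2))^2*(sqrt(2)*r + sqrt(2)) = sqrt(2)*r^4 + 4*r^3 + 6*sqrt(2)*r^3 + 7*sqrt(2)*r^2 + 24*r^2 + 12*sqrt(2)*r + 20*r + 10*sqrt(2)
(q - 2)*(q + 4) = q^2 + 2*q - 8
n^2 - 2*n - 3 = (n - 3)*(n + 1)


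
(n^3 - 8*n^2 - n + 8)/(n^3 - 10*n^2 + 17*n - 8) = (n + 1)/(n - 1)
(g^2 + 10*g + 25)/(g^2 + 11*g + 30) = (g + 5)/(g + 6)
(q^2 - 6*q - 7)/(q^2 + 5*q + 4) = (q - 7)/(q + 4)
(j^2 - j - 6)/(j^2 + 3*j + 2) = (j - 3)/(j + 1)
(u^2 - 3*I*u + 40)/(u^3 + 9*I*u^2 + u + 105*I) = (u - 8*I)/(u^2 + 4*I*u + 21)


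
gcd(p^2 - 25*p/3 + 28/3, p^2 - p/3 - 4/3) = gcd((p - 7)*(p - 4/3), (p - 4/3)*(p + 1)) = p - 4/3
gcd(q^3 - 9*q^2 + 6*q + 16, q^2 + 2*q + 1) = q + 1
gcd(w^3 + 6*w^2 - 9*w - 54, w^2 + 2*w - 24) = w + 6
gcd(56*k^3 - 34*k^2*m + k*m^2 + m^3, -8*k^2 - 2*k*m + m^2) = 4*k - m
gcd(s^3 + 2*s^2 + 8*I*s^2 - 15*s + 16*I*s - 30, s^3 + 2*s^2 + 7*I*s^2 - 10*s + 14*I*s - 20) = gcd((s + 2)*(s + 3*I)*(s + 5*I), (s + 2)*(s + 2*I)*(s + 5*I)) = s^2 + s*(2 + 5*I) + 10*I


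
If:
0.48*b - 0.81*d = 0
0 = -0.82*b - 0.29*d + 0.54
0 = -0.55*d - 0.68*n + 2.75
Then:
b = 0.54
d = 0.32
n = 3.78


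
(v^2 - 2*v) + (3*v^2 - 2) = 4*v^2 - 2*v - 2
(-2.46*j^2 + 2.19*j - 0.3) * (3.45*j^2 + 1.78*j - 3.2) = -8.487*j^4 + 3.1767*j^3 + 10.7352*j^2 - 7.542*j + 0.96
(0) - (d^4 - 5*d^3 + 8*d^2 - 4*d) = -d^4 + 5*d^3 - 8*d^2 + 4*d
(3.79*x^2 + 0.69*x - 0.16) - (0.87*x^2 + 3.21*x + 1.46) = 2.92*x^2 - 2.52*x - 1.62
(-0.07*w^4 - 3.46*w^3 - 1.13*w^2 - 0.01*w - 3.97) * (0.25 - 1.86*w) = 0.1302*w^5 + 6.4181*w^4 + 1.2368*w^3 - 0.2639*w^2 + 7.3817*w - 0.9925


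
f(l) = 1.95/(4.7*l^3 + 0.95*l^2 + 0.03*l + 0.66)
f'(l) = 1.95*(-14.1*l^2 - 1.9*l - 0.03)/(4.7*l^3 + 0.95*l^2 + 0.03*l + 0.66)^2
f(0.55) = 1.12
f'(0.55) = -3.42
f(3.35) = 0.01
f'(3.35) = -0.01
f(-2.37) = -0.03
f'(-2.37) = -0.05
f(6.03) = 0.00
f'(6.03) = -0.00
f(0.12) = 2.85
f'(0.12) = -1.91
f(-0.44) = 4.53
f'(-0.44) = -20.25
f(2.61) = 0.02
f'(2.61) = -0.02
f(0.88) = 0.42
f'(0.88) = -1.15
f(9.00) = 0.00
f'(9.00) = -0.00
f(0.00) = 2.95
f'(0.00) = -0.13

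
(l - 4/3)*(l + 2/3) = l^2 - 2*l/3 - 8/9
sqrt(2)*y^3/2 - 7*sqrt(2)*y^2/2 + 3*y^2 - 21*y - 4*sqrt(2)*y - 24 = (y - 8)*(y + 3*sqrt(2))*(sqrt(2)*y/2 + sqrt(2)/2)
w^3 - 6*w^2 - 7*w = w*(w - 7)*(w + 1)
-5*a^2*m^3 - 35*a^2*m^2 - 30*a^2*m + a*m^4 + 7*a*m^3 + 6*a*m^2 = m*(-5*a + m)*(m + 6)*(a*m + a)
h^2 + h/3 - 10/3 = (h - 5/3)*(h + 2)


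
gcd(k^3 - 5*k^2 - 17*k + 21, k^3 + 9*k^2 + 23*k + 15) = k + 3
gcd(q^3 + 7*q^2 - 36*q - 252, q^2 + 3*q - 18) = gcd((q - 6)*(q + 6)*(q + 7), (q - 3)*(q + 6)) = q + 6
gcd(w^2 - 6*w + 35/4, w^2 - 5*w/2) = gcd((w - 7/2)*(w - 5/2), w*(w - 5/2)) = w - 5/2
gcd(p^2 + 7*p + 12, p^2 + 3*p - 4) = p + 4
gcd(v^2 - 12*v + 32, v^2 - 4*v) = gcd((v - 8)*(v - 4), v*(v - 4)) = v - 4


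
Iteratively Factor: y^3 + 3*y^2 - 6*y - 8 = (y + 1)*(y^2 + 2*y - 8) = (y - 2)*(y + 1)*(y + 4)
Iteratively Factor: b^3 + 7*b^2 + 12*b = (b + 4)*(b^2 + 3*b) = b*(b + 4)*(b + 3)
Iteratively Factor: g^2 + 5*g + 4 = (g + 1)*(g + 4)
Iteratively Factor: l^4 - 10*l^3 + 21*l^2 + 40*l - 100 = (l - 5)*(l^3 - 5*l^2 - 4*l + 20) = (l - 5)*(l - 2)*(l^2 - 3*l - 10) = (l - 5)*(l - 2)*(l + 2)*(l - 5)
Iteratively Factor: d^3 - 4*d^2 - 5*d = (d)*(d^2 - 4*d - 5) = d*(d + 1)*(d - 5)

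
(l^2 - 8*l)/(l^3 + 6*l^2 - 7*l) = (l - 8)/(l^2 + 6*l - 7)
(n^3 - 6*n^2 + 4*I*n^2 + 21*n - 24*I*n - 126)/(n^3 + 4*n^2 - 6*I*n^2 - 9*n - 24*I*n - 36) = (n^2 + n*(-6 + 7*I) - 42*I)/(n^2 + n*(4 - 3*I) - 12*I)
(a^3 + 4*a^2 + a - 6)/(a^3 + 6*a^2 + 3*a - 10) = (a + 3)/(a + 5)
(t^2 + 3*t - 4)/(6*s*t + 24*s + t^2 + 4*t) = (t - 1)/(6*s + t)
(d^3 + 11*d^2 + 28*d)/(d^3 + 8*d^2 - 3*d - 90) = d*(d^2 + 11*d + 28)/(d^3 + 8*d^2 - 3*d - 90)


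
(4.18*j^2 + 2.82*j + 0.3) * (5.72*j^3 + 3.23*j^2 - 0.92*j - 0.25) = 23.9096*j^5 + 29.6318*j^4 + 6.979*j^3 - 2.6704*j^2 - 0.981*j - 0.075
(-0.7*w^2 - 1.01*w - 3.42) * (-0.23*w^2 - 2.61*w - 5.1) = 0.161*w^4 + 2.0593*w^3 + 6.9927*w^2 + 14.0772*w + 17.442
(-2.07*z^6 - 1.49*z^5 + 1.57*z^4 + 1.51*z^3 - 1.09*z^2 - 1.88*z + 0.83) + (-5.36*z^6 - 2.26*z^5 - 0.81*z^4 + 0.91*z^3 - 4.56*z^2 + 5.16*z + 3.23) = -7.43*z^6 - 3.75*z^5 + 0.76*z^4 + 2.42*z^3 - 5.65*z^2 + 3.28*z + 4.06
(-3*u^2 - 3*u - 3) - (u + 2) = -3*u^2 - 4*u - 5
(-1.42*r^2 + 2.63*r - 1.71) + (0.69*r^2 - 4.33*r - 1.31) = -0.73*r^2 - 1.7*r - 3.02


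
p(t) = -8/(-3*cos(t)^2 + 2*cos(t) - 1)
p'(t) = -8*(-6*sin(t)*cos(t) + 2*sin(t))/(-3*cos(t)^2 + 2*cos(t) - 1)^2 = 16*(3*cos(t) - 1)*sin(t)/(3*cos(t)^2 - 2*cos(t) + 1)^2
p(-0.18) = 4.13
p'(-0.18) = -1.49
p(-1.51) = 8.99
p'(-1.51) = 16.50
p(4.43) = 4.47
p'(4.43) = 8.80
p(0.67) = 6.27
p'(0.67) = 8.25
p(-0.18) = 4.13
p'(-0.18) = -1.49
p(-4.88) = 10.67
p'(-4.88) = -14.02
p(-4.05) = 2.38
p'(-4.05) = -3.17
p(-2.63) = 1.59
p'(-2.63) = 1.12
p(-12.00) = 5.52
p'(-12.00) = 6.27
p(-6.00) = 4.34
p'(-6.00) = 2.47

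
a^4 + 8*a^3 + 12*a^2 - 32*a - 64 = (a - 2)*(a + 2)*(a + 4)^2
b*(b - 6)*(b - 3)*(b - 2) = b^4 - 11*b^3 + 36*b^2 - 36*b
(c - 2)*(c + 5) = c^2 + 3*c - 10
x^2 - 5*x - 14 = (x - 7)*(x + 2)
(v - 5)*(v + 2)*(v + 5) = v^3 + 2*v^2 - 25*v - 50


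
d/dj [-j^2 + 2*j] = 2 - 2*j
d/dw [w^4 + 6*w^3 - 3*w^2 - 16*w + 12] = 4*w^3 + 18*w^2 - 6*w - 16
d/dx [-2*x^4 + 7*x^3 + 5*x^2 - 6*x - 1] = -8*x^3 + 21*x^2 + 10*x - 6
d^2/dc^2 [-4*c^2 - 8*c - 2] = -8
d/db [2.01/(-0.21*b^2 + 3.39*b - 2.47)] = (0.8442*b - 6.8139)/(0.21*b^2 - 3.39*b + 2.47)^2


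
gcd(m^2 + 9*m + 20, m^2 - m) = 1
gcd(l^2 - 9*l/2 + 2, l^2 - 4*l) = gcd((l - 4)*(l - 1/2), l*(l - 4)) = l - 4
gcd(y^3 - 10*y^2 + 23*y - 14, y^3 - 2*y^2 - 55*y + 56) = y - 1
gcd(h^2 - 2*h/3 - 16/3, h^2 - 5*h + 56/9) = h - 8/3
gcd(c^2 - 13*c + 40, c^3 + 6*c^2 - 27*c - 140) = c - 5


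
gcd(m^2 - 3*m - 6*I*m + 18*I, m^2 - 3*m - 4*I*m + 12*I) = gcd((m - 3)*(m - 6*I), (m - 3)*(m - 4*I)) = m - 3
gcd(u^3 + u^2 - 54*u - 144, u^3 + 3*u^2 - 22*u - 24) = u + 6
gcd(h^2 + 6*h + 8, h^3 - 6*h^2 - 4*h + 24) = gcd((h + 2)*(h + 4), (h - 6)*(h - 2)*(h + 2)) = h + 2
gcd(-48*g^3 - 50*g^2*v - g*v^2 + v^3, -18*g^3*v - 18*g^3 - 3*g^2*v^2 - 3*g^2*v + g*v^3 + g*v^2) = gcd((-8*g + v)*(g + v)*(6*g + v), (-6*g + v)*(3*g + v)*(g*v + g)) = 1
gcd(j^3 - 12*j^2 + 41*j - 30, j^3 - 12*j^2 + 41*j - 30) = j^3 - 12*j^2 + 41*j - 30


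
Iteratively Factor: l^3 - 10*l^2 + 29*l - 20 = (l - 4)*(l^2 - 6*l + 5) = (l - 4)*(l - 1)*(l - 5)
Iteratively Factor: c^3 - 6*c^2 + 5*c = (c - 1)*(c^2 - 5*c) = (c - 5)*(c - 1)*(c)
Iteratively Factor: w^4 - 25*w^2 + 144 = (w + 3)*(w^3 - 3*w^2 - 16*w + 48) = (w - 3)*(w + 3)*(w^2 - 16) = (w - 3)*(w + 3)*(w + 4)*(w - 4)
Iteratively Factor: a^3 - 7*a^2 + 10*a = (a)*(a^2 - 7*a + 10) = a*(a - 2)*(a - 5)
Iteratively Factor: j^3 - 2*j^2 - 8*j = (j)*(j^2 - 2*j - 8) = j*(j + 2)*(j - 4)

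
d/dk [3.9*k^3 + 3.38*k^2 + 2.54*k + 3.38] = 11.7*k^2 + 6.76*k + 2.54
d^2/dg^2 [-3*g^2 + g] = -6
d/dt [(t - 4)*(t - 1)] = 2*t - 5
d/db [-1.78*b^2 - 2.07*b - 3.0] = -3.56*b - 2.07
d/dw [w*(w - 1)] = 2*w - 1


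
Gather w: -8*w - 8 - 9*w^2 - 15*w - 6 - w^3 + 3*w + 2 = -w^3 - 9*w^2 - 20*w - 12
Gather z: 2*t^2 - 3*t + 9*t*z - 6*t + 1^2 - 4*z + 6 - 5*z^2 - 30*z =2*t^2 - 9*t - 5*z^2 + z*(9*t - 34) + 7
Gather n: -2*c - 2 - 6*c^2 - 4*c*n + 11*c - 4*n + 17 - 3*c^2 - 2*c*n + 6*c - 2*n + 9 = -9*c^2 + 15*c + n*(-6*c - 6) + 24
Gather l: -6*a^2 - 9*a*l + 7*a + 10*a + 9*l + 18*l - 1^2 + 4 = -6*a^2 + 17*a + l*(27 - 9*a) + 3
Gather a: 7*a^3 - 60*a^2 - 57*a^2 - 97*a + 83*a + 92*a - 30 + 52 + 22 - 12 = 7*a^3 - 117*a^2 + 78*a + 32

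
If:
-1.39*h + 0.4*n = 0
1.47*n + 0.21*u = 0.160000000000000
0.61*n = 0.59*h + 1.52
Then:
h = 0.99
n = 3.45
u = -23.41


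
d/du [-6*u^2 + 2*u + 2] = 2 - 12*u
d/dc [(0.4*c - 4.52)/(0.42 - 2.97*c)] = (5.567688 - 39.371508*c)/(2.97*c - 0.42)^3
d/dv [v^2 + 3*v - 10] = 2*v + 3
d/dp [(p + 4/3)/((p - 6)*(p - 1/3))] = (-9*p^2 - 24*p + 94)/(9*p^4 - 114*p^3 + 397*p^2 - 228*p + 36)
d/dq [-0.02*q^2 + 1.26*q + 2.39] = 1.26 - 0.04*q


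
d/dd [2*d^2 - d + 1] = 4*d - 1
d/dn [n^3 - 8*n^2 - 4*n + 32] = 3*n^2 - 16*n - 4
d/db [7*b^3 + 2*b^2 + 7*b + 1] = 21*b^2 + 4*b + 7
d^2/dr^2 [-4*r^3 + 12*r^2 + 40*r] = 24 - 24*r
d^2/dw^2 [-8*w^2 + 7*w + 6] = -16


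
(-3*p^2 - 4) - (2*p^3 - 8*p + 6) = -2*p^3 - 3*p^2 + 8*p - 10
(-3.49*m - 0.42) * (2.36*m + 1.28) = -8.2364*m^2 - 5.4584*m - 0.5376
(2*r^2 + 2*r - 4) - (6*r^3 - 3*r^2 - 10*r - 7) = -6*r^3 + 5*r^2 + 12*r + 3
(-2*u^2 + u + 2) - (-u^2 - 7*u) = -u^2 + 8*u + 2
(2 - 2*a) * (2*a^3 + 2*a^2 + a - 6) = -4*a^4 + 2*a^2 + 14*a - 12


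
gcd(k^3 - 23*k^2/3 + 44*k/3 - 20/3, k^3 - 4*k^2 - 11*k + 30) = k^2 - 7*k + 10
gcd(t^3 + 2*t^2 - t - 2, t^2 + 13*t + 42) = 1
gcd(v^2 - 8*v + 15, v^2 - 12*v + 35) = v - 5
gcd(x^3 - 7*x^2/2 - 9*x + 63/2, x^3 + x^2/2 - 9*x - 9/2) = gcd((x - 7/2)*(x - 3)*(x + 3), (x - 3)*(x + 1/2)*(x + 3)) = x^2 - 9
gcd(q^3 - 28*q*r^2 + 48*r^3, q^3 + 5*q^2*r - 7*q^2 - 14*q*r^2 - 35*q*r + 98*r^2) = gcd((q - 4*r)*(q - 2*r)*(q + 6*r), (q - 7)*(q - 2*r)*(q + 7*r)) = q - 2*r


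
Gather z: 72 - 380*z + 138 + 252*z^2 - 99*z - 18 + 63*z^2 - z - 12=315*z^2 - 480*z + 180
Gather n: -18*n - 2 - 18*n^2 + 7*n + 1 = -18*n^2 - 11*n - 1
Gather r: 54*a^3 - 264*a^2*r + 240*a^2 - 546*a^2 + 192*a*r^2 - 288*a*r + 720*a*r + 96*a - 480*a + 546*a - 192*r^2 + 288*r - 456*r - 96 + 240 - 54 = 54*a^3 - 306*a^2 + 162*a + r^2*(192*a - 192) + r*(-264*a^2 + 432*a - 168) + 90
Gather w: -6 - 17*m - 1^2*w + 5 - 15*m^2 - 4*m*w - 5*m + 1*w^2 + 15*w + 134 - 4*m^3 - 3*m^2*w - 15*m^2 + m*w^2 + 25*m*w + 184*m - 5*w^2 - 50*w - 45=-4*m^3 - 30*m^2 + 162*m + w^2*(m - 4) + w*(-3*m^2 + 21*m - 36) + 88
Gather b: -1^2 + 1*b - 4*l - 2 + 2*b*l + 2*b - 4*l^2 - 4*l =b*(2*l + 3) - 4*l^2 - 8*l - 3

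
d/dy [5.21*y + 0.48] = 5.21000000000000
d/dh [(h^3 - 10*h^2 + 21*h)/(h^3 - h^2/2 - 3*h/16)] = 32*(76*h^2 - 339*h + 99)/(256*h^4 - 256*h^3 - 32*h^2 + 48*h + 9)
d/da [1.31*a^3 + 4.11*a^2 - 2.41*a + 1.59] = 3.93*a^2 + 8.22*a - 2.41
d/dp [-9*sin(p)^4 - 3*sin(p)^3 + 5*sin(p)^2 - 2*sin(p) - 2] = (-36*sin(p)^3 - 9*sin(p)^2 + 10*sin(p) - 2)*cos(p)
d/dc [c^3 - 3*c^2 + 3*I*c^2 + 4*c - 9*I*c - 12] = 3*c^2 + 6*c*(-1 + I) + 4 - 9*I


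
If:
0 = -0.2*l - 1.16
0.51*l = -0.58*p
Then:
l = -5.80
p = 5.10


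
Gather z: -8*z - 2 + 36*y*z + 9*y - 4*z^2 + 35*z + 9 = 9*y - 4*z^2 + z*(36*y + 27) + 7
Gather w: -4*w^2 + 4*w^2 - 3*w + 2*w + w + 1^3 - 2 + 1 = 0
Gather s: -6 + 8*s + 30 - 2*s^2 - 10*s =-2*s^2 - 2*s + 24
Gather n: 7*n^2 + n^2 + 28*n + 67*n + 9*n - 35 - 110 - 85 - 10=8*n^2 + 104*n - 240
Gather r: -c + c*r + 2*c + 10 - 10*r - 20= c + r*(c - 10) - 10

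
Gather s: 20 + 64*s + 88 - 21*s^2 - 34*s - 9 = -21*s^2 + 30*s + 99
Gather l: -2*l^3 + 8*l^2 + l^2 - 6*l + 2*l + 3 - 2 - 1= -2*l^3 + 9*l^2 - 4*l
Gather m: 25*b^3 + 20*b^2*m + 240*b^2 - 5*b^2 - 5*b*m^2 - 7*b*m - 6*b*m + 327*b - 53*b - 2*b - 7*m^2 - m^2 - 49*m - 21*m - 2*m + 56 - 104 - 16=25*b^3 + 235*b^2 + 272*b + m^2*(-5*b - 8) + m*(20*b^2 - 13*b - 72) - 64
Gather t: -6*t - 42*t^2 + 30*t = -42*t^2 + 24*t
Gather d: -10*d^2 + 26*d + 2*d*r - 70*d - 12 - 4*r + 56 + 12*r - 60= -10*d^2 + d*(2*r - 44) + 8*r - 16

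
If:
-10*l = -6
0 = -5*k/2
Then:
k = 0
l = 3/5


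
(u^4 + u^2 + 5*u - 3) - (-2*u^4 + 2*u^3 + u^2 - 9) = 3*u^4 - 2*u^3 + 5*u + 6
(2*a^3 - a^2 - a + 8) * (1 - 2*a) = -4*a^4 + 4*a^3 + a^2 - 17*a + 8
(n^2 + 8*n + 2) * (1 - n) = -n^3 - 7*n^2 + 6*n + 2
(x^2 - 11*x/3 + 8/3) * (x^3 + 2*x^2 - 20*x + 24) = x^5 - 5*x^4/3 - 74*x^3/3 + 308*x^2/3 - 424*x/3 + 64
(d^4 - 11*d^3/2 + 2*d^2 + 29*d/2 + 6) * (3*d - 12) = 3*d^5 - 57*d^4/2 + 72*d^3 + 39*d^2/2 - 156*d - 72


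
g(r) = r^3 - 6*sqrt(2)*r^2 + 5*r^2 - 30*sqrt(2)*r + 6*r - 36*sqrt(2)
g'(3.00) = -30.34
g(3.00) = -164.56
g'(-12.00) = 479.22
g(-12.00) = -1843.68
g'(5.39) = 13.16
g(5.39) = -191.91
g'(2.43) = -35.65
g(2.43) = -145.66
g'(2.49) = -35.18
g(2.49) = -147.78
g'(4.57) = -5.63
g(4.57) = -194.73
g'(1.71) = -39.57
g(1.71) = -118.39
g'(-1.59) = -17.76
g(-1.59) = -5.82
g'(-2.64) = 2.88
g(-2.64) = 2.56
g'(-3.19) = 16.34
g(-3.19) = -2.64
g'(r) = 3*r^2 - 12*sqrt(2)*r + 10*r - 30*sqrt(2) + 6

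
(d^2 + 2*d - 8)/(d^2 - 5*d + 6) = (d + 4)/(d - 3)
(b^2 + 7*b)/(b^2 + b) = (b + 7)/(b + 1)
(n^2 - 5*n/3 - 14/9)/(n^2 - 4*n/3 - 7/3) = (n + 2/3)/(n + 1)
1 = 1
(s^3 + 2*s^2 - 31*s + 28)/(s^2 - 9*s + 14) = (s^3 + 2*s^2 - 31*s + 28)/(s^2 - 9*s + 14)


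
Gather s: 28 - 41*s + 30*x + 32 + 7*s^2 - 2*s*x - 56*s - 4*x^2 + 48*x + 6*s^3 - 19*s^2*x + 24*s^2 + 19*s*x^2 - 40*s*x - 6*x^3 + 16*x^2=6*s^3 + s^2*(31 - 19*x) + s*(19*x^2 - 42*x - 97) - 6*x^3 + 12*x^2 + 78*x + 60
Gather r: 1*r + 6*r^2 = 6*r^2 + r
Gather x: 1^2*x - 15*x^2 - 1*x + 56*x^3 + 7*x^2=56*x^3 - 8*x^2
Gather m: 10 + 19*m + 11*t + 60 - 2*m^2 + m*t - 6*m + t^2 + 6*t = -2*m^2 + m*(t + 13) + t^2 + 17*t + 70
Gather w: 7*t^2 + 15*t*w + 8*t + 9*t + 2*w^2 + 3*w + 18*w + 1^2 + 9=7*t^2 + 17*t + 2*w^2 + w*(15*t + 21) + 10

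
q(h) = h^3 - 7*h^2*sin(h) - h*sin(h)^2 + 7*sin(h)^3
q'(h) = -7*h^2*cos(h) + 3*h^2 - 2*h*sin(h)*cos(h) - 14*h*sin(h) + 21*sin(h)^2*cos(h) - sin(h)^2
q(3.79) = 112.24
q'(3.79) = 145.16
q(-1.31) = 4.27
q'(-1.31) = -12.20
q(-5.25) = -302.11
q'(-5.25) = 58.83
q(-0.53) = 0.08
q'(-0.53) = -0.69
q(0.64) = -0.19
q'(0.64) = -1.38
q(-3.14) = -30.85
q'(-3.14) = 98.54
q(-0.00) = 0.00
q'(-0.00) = 0.00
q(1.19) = -2.94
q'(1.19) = -9.86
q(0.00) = 0.00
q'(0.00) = 0.00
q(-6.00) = -285.79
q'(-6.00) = -105.78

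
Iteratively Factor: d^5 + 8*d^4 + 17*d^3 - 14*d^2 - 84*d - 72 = (d + 3)*(d^4 + 5*d^3 + 2*d^2 - 20*d - 24) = (d + 2)*(d + 3)*(d^3 + 3*d^2 - 4*d - 12) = (d + 2)^2*(d + 3)*(d^2 + d - 6) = (d + 2)^2*(d + 3)^2*(d - 2)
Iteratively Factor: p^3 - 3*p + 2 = (p + 2)*(p^2 - 2*p + 1) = (p - 1)*(p + 2)*(p - 1)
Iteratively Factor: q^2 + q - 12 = (q - 3)*(q + 4)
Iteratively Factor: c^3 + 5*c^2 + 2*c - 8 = (c + 4)*(c^2 + c - 2) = (c + 2)*(c + 4)*(c - 1)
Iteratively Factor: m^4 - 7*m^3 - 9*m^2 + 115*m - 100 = (m - 1)*(m^3 - 6*m^2 - 15*m + 100) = (m - 1)*(m + 4)*(m^2 - 10*m + 25) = (m - 5)*(m - 1)*(m + 4)*(m - 5)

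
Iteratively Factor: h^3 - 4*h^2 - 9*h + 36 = (h - 4)*(h^2 - 9) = (h - 4)*(h + 3)*(h - 3)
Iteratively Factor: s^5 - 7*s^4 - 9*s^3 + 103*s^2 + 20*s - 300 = (s - 2)*(s^4 - 5*s^3 - 19*s^2 + 65*s + 150) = (s - 5)*(s - 2)*(s^3 - 19*s - 30) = (s - 5)^2*(s - 2)*(s^2 + 5*s + 6) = (s - 5)^2*(s - 2)*(s + 3)*(s + 2)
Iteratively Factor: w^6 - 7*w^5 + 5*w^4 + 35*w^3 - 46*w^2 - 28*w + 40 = (w - 5)*(w^5 - 2*w^4 - 5*w^3 + 10*w^2 + 4*w - 8) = (w - 5)*(w - 1)*(w^4 - w^3 - 6*w^2 + 4*w + 8) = (w - 5)*(w - 1)*(w + 1)*(w^3 - 2*w^2 - 4*w + 8) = (w - 5)*(w - 2)*(w - 1)*(w + 1)*(w^2 - 4) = (w - 5)*(w - 2)^2*(w - 1)*(w + 1)*(w + 2)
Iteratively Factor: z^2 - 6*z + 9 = (z - 3)*(z - 3)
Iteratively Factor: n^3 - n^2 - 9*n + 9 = (n + 3)*(n^2 - 4*n + 3) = (n - 1)*(n + 3)*(n - 3)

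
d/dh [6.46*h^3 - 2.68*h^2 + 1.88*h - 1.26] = 19.38*h^2 - 5.36*h + 1.88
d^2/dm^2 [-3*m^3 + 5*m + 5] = -18*m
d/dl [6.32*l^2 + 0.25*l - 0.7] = 12.64*l + 0.25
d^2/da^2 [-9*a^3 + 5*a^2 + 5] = 10 - 54*a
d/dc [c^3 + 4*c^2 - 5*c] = 3*c^2 + 8*c - 5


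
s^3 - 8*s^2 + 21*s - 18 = (s - 3)^2*(s - 2)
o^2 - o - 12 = (o - 4)*(o + 3)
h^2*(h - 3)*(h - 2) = h^4 - 5*h^3 + 6*h^2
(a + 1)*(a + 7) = a^2 + 8*a + 7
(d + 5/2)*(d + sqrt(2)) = d^2 + sqrt(2)*d + 5*d/2 + 5*sqrt(2)/2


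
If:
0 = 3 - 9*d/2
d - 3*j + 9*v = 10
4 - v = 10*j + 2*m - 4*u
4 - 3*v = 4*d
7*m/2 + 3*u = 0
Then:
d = 2/3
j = -16/9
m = 16/5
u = -56/15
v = 4/9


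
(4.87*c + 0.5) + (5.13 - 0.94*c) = 3.93*c + 5.63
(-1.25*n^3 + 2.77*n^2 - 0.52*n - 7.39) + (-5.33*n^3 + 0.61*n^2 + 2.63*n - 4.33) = -6.58*n^3 + 3.38*n^2 + 2.11*n - 11.72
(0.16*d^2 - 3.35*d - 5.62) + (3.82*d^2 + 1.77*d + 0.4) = 3.98*d^2 - 1.58*d - 5.22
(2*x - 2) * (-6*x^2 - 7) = -12*x^3 + 12*x^2 - 14*x + 14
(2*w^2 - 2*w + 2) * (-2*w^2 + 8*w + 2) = -4*w^4 + 20*w^3 - 16*w^2 + 12*w + 4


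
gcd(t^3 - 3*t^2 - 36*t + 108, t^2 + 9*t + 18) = t + 6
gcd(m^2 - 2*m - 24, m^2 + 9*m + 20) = m + 4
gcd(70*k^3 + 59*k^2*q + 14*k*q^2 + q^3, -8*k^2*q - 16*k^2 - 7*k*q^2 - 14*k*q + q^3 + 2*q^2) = 1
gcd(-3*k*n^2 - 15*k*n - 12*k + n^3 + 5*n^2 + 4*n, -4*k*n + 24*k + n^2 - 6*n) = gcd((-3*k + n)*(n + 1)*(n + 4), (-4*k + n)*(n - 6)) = 1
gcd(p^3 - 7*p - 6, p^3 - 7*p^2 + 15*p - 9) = p - 3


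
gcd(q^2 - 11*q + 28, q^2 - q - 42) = q - 7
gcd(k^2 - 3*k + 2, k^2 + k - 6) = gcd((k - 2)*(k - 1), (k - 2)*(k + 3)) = k - 2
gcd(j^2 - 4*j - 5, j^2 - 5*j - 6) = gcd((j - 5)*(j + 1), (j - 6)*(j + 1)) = j + 1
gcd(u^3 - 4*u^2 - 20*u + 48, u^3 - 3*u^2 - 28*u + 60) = u^2 - 8*u + 12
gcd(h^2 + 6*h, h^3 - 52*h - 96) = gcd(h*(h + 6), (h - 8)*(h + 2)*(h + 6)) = h + 6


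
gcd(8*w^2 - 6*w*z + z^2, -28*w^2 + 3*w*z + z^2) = -4*w + z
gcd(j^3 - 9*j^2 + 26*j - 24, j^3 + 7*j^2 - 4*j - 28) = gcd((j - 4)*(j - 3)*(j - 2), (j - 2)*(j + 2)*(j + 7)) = j - 2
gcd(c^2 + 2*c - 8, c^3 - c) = 1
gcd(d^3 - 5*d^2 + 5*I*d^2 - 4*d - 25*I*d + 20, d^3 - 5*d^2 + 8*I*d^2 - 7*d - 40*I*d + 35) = d^2 + d*(-5 + I) - 5*I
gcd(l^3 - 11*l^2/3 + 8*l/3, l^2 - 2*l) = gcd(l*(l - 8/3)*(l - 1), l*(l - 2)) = l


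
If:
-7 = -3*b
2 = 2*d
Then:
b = 7/3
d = 1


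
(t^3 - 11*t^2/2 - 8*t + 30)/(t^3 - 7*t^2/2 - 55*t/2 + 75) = (2*t^2 + t - 10)/(2*t^2 + 5*t - 25)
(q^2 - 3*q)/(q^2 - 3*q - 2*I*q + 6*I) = q/(q - 2*I)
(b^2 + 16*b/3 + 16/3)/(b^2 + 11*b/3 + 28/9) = 3*(b + 4)/(3*b + 7)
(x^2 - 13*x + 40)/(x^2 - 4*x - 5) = (x - 8)/(x + 1)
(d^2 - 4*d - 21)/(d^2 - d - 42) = (d + 3)/(d + 6)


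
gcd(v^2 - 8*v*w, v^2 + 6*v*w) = v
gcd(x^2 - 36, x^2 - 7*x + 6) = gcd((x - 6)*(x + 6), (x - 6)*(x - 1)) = x - 6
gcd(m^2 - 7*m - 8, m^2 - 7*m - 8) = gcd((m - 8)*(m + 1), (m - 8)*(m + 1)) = m^2 - 7*m - 8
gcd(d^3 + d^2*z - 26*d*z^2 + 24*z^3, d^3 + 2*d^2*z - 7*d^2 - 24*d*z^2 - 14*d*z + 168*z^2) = -d^2 - 2*d*z + 24*z^2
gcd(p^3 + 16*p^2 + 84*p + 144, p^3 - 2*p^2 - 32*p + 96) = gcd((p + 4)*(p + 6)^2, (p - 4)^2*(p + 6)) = p + 6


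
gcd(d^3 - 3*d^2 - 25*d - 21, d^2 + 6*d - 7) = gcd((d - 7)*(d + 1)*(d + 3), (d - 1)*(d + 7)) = 1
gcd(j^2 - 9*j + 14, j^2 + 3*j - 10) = j - 2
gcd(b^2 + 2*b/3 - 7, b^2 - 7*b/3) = b - 7/3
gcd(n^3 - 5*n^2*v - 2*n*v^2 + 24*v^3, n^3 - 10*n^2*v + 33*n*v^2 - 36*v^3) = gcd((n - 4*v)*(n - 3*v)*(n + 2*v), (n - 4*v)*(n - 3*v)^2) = n^2 - 7*n*v + 12*v^2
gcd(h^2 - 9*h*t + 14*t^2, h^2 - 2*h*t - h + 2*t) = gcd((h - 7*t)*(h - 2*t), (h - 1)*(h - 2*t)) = -h + 2*t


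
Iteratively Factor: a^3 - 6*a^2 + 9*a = (a - 3)*(a^2 - 3*a) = (a - 3)^2*(a)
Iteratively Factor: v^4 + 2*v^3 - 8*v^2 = (v)*(v^3 + 2*v^2 - 8*v) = v*(v + 4)*(v^2 - 2*v) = v*(v - 2)*(v + 4)*(v)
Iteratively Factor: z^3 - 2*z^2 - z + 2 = (z - 1)*(z^2 - z - 2) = (z - 2)*(z - 1)*(z + 1)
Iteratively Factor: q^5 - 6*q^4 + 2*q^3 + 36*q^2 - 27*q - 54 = (q - 3)*(q^4 - 3*q^3 - 7*q^2 + 15*q + 18) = (q - 3)^2*(q^3 - 7*q - 6) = (q - 3)^2*(q + 1)*(q^2 - q - 6) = (q - 3)^3*(q + 1)*(q + 2)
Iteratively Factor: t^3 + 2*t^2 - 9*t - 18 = (t - 3)*(t^2 + 5*t + 6) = (t - 3)*(t + 2)*(t + 3)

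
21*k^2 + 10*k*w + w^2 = (3*k + w)*(7*k + w)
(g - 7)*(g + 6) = g^2 - g - 42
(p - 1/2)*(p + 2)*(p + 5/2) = p^3 + 4*p^2 + 11*p/4 - 5/2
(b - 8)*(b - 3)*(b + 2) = b^3 - 9*b^2 + 2*b + 48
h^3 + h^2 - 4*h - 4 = (h - 2)*(h + 1)*(h + 2)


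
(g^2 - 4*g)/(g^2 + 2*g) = (g - 4)/(g + 2)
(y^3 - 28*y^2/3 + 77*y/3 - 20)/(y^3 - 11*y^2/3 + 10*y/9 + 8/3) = 3*(y - 5)/(3*y + 2)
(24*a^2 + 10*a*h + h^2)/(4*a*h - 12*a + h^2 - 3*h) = (6*a + h)/(h - 3)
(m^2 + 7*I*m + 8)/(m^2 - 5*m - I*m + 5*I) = (m + 8*I)/(m - 5)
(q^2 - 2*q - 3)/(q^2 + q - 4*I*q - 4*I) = (q - 3)/(q - 4*I)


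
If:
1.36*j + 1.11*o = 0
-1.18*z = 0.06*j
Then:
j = -19.6666666666667*z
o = 24.0960960960961*z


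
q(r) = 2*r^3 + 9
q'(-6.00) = 216.00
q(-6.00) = -423.00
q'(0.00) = 0.00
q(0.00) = 9.00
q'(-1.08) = 7.00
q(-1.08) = 6.48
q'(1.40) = 11.76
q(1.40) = 14.49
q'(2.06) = 25.46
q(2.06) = 26.48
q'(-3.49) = 73.08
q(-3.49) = -76.02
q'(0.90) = 4.86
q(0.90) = 10.46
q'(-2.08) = 25.96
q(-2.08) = -9.00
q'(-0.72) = 3.11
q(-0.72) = 8.25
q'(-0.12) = 0.09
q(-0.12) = 9.00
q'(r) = 6*r^2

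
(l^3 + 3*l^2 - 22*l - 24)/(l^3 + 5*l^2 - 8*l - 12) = (l - 4)/(l - 2)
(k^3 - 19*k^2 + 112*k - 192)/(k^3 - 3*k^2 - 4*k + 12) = (k^2 - 16*k + 64)/(k^2 - 4)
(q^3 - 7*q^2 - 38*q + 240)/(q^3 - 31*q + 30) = (q - 8)/(q - 1)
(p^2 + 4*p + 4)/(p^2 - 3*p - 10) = (p + 2)/(p - 5)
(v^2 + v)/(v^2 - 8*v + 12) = v*(v + 1)/(v^2 - 8*v + 12)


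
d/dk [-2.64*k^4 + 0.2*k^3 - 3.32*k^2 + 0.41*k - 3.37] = -10.56*k^3 + 0.6*k^2 - 6.64*k + 0.41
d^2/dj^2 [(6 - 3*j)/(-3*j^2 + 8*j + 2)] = 6*((14 - 9*j)*(-3*j^2 + 8*j + 2) - 4*(j - 2)*(3*j - 4)^2)/(-3*j^2 + 8*j + 2)^3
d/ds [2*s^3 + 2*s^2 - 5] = 2*s*(3*s + 2)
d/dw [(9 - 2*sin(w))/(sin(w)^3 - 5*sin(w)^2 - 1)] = (4*sin(w)^3 - 37*sin(w)^2 + 90*sin(w) + 2)*cos(w)/(sin(w)^3 - 5*sin(w)^2 - 1)^2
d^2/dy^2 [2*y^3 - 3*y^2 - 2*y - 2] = 12*y - 6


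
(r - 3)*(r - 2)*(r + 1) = r^3 - 4*r^2 + r + 6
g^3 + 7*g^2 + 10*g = g*(g + 2)*(g + 5)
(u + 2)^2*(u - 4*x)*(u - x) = u^4 - 5*u^3*x + 4*u^3 + 4*u^2*x^2 - 20*u^2*x + 4*u^2 + 16*u*x^2 - 20*u*x + 16*x^2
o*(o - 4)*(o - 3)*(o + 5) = o^4 - 2*o^3 - 23*o^2 + 60*o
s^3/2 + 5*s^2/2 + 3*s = s*(s/2 + 1)*(s + 3)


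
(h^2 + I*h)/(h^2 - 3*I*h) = (h + I)/(h - 3*I)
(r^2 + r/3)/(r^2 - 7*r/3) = (3*r + 1)/(3*r - 7)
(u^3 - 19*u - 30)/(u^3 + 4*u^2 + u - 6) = (u - 5)/(u - 1)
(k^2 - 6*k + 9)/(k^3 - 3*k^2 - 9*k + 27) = 1/(k + 3)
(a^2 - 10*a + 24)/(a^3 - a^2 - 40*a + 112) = (a - 6)/(a^2 + 3*a - 28)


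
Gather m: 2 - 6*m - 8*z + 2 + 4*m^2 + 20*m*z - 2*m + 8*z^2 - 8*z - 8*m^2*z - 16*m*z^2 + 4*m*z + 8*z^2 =m^2*(4 - 8*z) + m*(-16*z^2 + 24*z - 8) + 16*z^2 - 16*z + 4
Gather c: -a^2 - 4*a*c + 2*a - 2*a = -a^2 - 4*a*c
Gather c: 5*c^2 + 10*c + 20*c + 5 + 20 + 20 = 5*c^2 + 30*c + 45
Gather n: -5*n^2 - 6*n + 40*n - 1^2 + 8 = -5*n^2 + 34*n + 7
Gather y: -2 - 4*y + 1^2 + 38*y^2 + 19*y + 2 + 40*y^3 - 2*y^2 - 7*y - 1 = 40*y^3 + 36*y^2 + 8*y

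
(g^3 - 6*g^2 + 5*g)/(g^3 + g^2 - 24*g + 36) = g*(g^2 - 6*g + 5)/(g^3 + g^2 - 24*g + 36)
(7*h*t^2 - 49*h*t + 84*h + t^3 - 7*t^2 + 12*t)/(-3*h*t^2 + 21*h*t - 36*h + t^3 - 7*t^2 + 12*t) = (7*h + t)/(-3*h + t)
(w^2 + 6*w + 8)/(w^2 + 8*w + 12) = (w + 4)/(w + 6)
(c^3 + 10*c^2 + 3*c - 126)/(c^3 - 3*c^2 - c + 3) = (c^2 + 13*c + 42)/(c^2 - 1)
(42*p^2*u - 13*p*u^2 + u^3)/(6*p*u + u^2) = (42*p^2 - 13*p*u + u^2)/(6*p + u)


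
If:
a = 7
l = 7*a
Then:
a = 7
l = 49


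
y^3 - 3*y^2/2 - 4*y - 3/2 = (y - 3)*(y + 1/2)*(y + 1)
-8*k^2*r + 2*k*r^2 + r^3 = r*(-2*k + r)*(4*k + r)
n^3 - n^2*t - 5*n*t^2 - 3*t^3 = (n - 3*t)*(n + t)^2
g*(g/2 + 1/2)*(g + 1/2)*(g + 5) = g^4/2 + 13*g^3/4 + 4*g^2 + 5*g/4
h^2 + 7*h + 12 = (h + 3)*(h + 4)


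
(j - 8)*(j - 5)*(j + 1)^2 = j^4 - 11*j^3 + 15*j^2 + 67*j + 40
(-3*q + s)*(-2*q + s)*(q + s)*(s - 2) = 6*q^3*s - 12*q^3 + q^2*s^2 - 2*q^2*s - 4*q*s^3 + 8*q*s^2 + s^4 - 2*s^3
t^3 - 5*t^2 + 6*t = t*(t - 3)*(t - 2)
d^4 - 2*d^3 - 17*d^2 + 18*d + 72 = (d - 4)*(d - 3)*(d + 2)*(d + 3)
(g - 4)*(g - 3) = g^2 - 7*g + 12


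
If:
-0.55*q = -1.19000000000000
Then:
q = 2.16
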